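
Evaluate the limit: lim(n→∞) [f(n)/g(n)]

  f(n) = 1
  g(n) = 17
1/17

Since 1 and 17 have the same growth rate (O(1)),
the ratio converges to a constant: 1/17.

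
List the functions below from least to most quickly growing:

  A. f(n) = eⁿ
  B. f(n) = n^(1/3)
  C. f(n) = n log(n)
B < C < A

Comparing growth rates:
B = n^(1/3) is O(n^(1/3))
C = n log(n) is O(n log n)
A = eⁿ is O(eⁿ)

Therefore, the order from slowest to fastest is: B < C < A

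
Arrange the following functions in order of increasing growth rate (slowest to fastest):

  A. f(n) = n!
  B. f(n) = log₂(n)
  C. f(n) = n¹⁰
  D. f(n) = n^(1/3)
B < D < C < A

Comparing growth rates:
B = log₂(n) is O(log n)
D = n^(1/3) is O(n^(1/3))
C = n¹⁰ is O(n¹⁰)
A = n! is O(n!)

Therefore, the order from slowest to fastest is: B < D < C < A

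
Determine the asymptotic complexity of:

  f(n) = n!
O(n!)

The dominant term in n! is n!, which is Θ(n!).
Constants are absorbed, so the tightest bound is O(n!).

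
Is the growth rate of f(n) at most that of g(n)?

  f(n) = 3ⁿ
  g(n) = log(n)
False

f(n) = 3ⁿ is O(3ⁿ), and g(n) = log(n) is O(log n).
Since O(3ⁿ) grows faster than O(log n), f(n) = O(g(n)) is false.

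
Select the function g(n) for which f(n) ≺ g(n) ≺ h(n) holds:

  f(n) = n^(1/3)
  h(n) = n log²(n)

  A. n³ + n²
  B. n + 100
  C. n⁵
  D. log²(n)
B

We need g(n) with n^(1/3) = o(g(n)) and g(n) = o(n log²(n)), i.e. O(n^(1/3)) ≺ g ≺ O(n log² n).
Check each option:
  A. n³ + n² — O(n³) does not grow strictly slower than h(n)
  B. n + 100 — O(n) is strictly between O(n^(1/3)) and O(n log² n) ✓
  C. n⁵ — O(n⁵) does not grow strictly slower than h(n)
  D. log²(n) — O(log² n) does not grow strictly faster than f(n)

Only option B (n + 100) lies strictly between.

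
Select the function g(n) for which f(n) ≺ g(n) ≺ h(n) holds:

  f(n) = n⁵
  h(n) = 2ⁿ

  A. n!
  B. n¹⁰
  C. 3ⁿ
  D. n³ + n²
B

We need g(n) with n⁵ = o(g(n)) and g(n) = o(2ⁿ), i.e. O(n⁵) ≺ g ≺ O(2ⁿ).
Check each option:
  A. n! — O(n!) does not grow strictly slower than h(n)
  B. n¹⁰ — O(n¹⁰) is strictly between O(n⁵) and O(2ⁿ) ✓
  C. 3ⁿ — O(3ⁿ) does not grow strictly slower than h(n)
  D. n³ + n² — O(n³) does not grow strictly faster than f(n)

Only option B (n¹⁰) lies strictly between.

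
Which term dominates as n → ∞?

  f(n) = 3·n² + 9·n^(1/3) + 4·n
3·n²

Looking at each term:
  - 3·n² is O(n²)
  - 9·n^(1/3) is O(n^(1/3))
  - 4·n is O(n)

The term 3·n² (O(n²)) grows fastest and dominates all others.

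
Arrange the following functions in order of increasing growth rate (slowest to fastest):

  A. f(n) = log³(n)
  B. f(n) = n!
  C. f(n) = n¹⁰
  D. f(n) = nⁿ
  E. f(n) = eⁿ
A < C < E < B < D

Comparing growth rates:
A = log³(n) is O(log³ n)
C = n¹⁰ is O(n¹⁰)
E = eⁿ is O(eⁿ)
B = n! is O(n!)
D = nⁿ is O(nⁿ)

Therefore, the order from slowest to fastest is: A < C < E < B < D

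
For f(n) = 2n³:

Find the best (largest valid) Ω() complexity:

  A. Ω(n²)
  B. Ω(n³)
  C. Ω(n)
B

f(n) = 2n³ is Ω(n³).
All listed options are valid Big-Ω bounds (lower bounds),
but Ω(n³) is the tightest (largest valid bound).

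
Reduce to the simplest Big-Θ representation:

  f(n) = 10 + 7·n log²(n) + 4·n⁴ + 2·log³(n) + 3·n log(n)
Θ(n⁴)

Order the terms by growth rate: 10 ≺ 2·log³(n) ≺ 3·n log(n) ≺ 7·n log²(n) ≺ 4·n⁴.
The fastest-growing term 4·n⁴ dominates as n → ∞; dropping its constant factor gives Θ(n⁴).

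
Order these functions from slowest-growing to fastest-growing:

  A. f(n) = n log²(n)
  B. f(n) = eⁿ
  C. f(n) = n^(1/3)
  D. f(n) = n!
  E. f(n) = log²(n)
E < C < A < B < D

Comparing growth rates:
E = log²(n) is O(log² n)
C = n^(1/3) is O(n^(1/3))
A = n log²(n) is O(n log² n)
B = eⁿ is O(eⁿ)
D = n! is O(n!)

Therefore, the order from slowest to fastest is: E < C < A < B < D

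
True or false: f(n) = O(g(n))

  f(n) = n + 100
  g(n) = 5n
True

f(n) = n + 100 and g(n) = 5n are both O(n).
Big-O permits equal growth rates (f ≤ c·g for some c), so f(n) = O(g(n)) is true.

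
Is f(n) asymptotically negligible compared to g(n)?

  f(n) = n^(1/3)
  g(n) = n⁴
True

f(n) = n^(1/3) is O(n^(1/3)), and g(n) = n⁴ is O(n⁴).
Since O(n^(1/3)) grows strictly slower than O(n⁴), f(n) = o(g(n)) is true.
This means lim(n→∞) f(n)/g(n) = 0.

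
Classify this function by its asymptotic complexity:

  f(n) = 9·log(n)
O(log n)

The dominant term in 9·log(n) is 9·log(n), which is Θ(log n).
Constants are absorbed, so the tightest bound is O(log n).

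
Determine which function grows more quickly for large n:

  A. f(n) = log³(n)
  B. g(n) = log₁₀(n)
A

f(n) = log³(n) is O(log³ n), while g(n) = log₁₀(n) is O(log n).
Since O(log³ n) grows faster than O(log n), f(n) dominates.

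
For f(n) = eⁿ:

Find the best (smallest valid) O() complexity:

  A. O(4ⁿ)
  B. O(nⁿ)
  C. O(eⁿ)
C

f(n) = eⁿ is O(eⁿ).
All listed options are valid Big-O bounds (upper bounds),
but O(eⁿ) is the tightest (smallest valid bound).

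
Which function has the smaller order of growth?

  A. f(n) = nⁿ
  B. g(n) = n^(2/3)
B

f(n) = nⁿ is O(nⁿ), while g(n) = n^(2/3) is O(n^(2/3)).
Since O(n^(2/3)) grows slower than O(nⁿ), g(n) is dominated.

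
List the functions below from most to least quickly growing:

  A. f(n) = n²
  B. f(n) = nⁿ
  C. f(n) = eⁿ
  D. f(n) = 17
B > C > A > D

Comparing growth rates:
B = nⁿ is O(nⁿ)
C = eⁿ is O(eⁿ)
A = n² is O(n²)
D = 17 is O(1)

Therefore, the order from fastest to slowest is: B > C > A > D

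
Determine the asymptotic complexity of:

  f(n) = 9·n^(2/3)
O(n^(2/3))

The dominant term in 9·n^(2/3) is 9·n^(2/3), which is Θ(n^(2/3)).
Constants are absorbed, so the tightest bound is O(n^(2/3)).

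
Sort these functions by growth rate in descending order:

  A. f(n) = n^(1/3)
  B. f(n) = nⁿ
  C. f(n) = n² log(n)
B > C > A

Comparing growth rates:
B = nⁿ is O(nⁿ)
C = n² log(n) is O(n² log n)
A = n^(1/3) is O(n^(1/3))

Therefore, the order from fastest to slowest is: B > C > A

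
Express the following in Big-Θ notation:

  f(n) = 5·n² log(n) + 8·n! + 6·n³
Θ(n!)

Order the terms by growth rate: 5·n² log(n) ≺ 6·n³ ≺ 8·n!.
The fastest-growing term 8·n! dominates as n → ∞; dropping its constant factor gives Θ(n!).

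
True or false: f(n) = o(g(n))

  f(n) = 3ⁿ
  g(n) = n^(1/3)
False

f(n) = 3ⁿ is O(3ⁿ), and g(n) = n^(1/3) is O(n^(1/3)).
Since O(3ⁿ) grows faster than or equal to O(n^(1/3)), f(n) = o(g(n)) is false.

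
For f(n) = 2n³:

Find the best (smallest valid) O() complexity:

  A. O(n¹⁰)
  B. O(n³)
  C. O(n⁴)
B

f(n) = 2n³ is O(n³).
All listed options are valid Big-O bounds (upper bounds),
but O(n³) is the tightest (smallest valid bound).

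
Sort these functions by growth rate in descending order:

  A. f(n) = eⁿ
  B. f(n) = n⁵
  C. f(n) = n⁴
A > B > C

Comparing growth rates:
A = eⁿ is O(eⁿ)
B = n⁵ is O(n⁵)
C = n⁴ is O(n⁴)

Therefore, the order from fastest to slowest is: A > B > C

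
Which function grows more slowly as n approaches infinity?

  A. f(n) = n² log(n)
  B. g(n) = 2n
B

f(n) = n² log(n) is O(n² log n), while g(n) = 2n is O(n).
Since O(n) grows slower than O(n² log n), g(n) is dominated.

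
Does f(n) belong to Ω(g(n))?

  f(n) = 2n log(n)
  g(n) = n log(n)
True

f(n) = 2n log(n) and g(n) = n log(n) are both O(n log n).
Big-Ω permits equal growth rates (f ≥ c·g for some c > 0), so f(n) = Ω(g(n)) is true.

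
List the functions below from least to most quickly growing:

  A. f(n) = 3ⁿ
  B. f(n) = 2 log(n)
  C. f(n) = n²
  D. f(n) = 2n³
B < C < D < A

Comparing growth rates:
B = 2 log(n) is O(log n)
C = n² is O(n²)
D = 2n³ is O(n³)
A = 3ⁿ is O(3ⁿ)

Therefore, the order from slowest to fastest is: B < C < D < A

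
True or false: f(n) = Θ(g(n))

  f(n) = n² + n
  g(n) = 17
False

f(n) = n² + n is O(n²), and g(n) = 17 is O(1).
Since they have different growth rates, f(n) = Θ(g(n)) is false.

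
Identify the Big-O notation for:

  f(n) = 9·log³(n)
O(log³ n)

The dominant term in 9·log³(n) is 9·log³(n), which is Θ(log³ n).
Constants are absorbed, so the tightest bound is O(log³ n).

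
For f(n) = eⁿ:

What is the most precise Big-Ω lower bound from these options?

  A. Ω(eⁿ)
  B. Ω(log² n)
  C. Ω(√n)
A

f(n) = eⁿ is Ω(eⁿ).
All listed options are valid Big-Ω bounds (lower bounds),
but Ω(eⁿ) is the tightest (largest valid bound).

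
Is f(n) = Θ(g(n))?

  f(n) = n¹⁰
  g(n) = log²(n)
False

f(n) = n¹⁰ is O(n¹⁰), and g(n) = log²(n) is O(log² n).
Since they have different growth rates, f(n) = Θ(g(n)) is false.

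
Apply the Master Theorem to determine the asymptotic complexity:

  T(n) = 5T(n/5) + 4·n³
Θ(n³)

Master Theorem: a = 5, b = 5, f(n) = 4·n³.
Compute the critical exponent d = log₅(5) = 1.
Compare f(n) = Θ(n³) against n^d:
  k = 3 > d = 1, so f(n) = Ω(n^(d+ε)) — Case 3.
  Regularity: a·(n/b)^3/n^3 = a/b^3 = 5/125 < 1 ✓.
  The top-level work dominates: T(n) = Θ(f(n)) = Θ(n³).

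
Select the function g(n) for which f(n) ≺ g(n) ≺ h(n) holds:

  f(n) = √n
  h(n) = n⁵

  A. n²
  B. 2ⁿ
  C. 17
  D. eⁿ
A

We need g(n) with √n = o(g(n)) and g(n) = o(n⁵), i.e. O(√n) ≺ g ≺ O(n⁵).
Check each option:
  A. n² — O(n²) is strictly between O(√n) and O(n⁵) ✓
  B. 2ⁿ — O(2ⁿ) does not grow strictly slower than h(n)
  C. 17 — O(1) does not grow strictly faster than f(n)
  D. eⁿ — O(eⁿ) does not grow strictly slower than h(n)

Only option A (n²) lies strictly between.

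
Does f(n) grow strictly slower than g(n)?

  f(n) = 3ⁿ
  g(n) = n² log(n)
False

f(n) = 3ⁿ is O(3ⁿ), and g(n) = n² log(n) is O(n² log n).
Since O(3ⁿ) grows faster than or equal to O(n² log n), f(n) = o(g(n)) is false.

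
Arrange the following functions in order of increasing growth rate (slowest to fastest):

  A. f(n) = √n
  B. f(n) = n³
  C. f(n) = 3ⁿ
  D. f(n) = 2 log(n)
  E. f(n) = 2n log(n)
D < A < E < B < C

Comparing growth rates:
D = 2 log(n) is O(log n)
A = √n is O(√n)
E = 2n log(n) is O(n log n)
B = n³ is O(n³)
C = 3ⁿ is O(3ⁿ)

Therefore, the order from slowest to fastest is: D < A < E < B < C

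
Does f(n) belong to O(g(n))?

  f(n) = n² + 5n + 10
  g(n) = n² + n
True

f(n) = n² + 5n + 10 and g(n) = n² + n are both O(n²).
Big-O permits equal growth rates (f ≤ c·g for some c), so f(n) = O(g(n)) is true.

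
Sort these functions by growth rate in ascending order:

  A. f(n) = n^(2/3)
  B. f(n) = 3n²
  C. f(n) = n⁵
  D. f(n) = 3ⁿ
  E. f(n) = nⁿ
A < B < C < D < E

Comparing growth rates:
A = n^(2/3) is O(n^(2/3))
B = 3n² is O(n²)
C = n⁵ is O(n⁵)
D = 3ⁿ is O(3ⁿ)
E = nⁿ is O(nⁿ)

Therefore, the order from slowest to fastest is: A < B < C < D < E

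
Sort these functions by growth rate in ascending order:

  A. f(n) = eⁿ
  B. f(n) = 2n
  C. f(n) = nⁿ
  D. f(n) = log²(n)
D < B < A < C

Comparing growth rates:
D = log²(n) is O(log² n)
B = 2n is O(n)
A = eⁿ is O(eⁿ)
C = nⁿ is O(nⁿ)

Therefore, the order from slowest to fastest is: D < B < A < C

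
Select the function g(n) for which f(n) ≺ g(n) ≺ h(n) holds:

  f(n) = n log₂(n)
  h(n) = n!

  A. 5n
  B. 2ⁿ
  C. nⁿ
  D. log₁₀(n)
B

We need g(n) with n log₂(n) = o(g(n)) and g(n) = o(n!), i.e. O(n log n) ≺ g ≺ O(n!).
Check each option:
  A. 5n — O(n) does not grow strictly faster than f(n)
  B. 2ⁿ — O(2ⁿ) is strictly between O(n log n) and O(n!) ✓
  C. nⁿ — O(nⁿ) does not grow strictly slower than h(n)
  D. log₁₀(n) — O(log n) does not grow strictly faster than f(n)

Only option B (2ⁿ) lies strictly between.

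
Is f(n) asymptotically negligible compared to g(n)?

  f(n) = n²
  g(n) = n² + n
False

f(n) = n² is O(n²), and g(n) = n² + n is O(n²).
Since they have the same growth rate, f(n) = o(g(n)) is false.
(f = o(g) requires f to grow strictly slower, not equal.)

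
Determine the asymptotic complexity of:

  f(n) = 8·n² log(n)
O(n² log n)

The dominant term in 8·n² log(n) is 8·n² log(n), which is Θ(n² log n).
Constants are absorbed, so the tightest bound is O(n² log n).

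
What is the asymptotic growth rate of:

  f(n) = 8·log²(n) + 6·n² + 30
Θ(n²)

Order the terms by growth rate: 30 ≺ 8·log²(n) ≺ 6·n².
The fastest-growing term 6·n² dominates as n → ∞; dropping its constant factor gives Θ(n²).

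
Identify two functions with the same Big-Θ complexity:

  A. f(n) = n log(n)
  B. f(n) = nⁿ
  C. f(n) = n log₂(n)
A and C

Examining each function:
  A. n log(n) is O(n log n)
  B. nⁿ is O(nⁿ)
  C. n log₂(n) is O(n log n)

Functions A and C both have the same complexity class.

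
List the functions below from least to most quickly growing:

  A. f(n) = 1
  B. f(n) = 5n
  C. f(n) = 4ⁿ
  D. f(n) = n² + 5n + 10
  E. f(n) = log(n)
A < E < B < D < C

Comparing growth rates:
A = 1 is O(1)
E = log(n) is O(log n)
B = 5n is O(n)
D = n² + 5n + 10 is O(n²)
C = 4ⁿ is O(4ⁿ)

Therefore, the order from slowest to fastest is: A < E < B < D < C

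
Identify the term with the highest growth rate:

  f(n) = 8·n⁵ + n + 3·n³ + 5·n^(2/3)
8·n⁵

Looking at each term:
  - 8·n⁵ is O(n⁵)
  - n is O(n)
  - 3·n³ is O(n³)
  - 5·n^(2/3) is O(n^(2/3))

The term 8·n⁵ (O(n⁵)) grows fastest and dominates all others.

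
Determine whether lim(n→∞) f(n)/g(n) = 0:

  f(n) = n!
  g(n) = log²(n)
False

f(n) = n! is O(n!), and g(n) = log²(n) is O(log² n).
Since O(n!) grows faster than or equal to O(log² n), f(n) = o(g(n)) is false.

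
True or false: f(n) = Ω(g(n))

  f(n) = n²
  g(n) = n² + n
True

f(n) = n² and g(n) = n² + n are both O(n²).
Big-Ω permits equal growth rates (f ≥ c·g for some c > 0), so f(n) = Ω(g(n)) is true.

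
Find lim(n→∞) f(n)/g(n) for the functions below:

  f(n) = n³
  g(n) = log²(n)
∞

Since n³ (O(n³)) grows faster than log²(n) (O(log² n)),
the ratio f(n)/g(n) → ∞ as n → ∞.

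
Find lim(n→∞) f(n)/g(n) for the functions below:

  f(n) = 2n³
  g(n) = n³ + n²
2

Since 2n³ and n³ + n² have the same growth rate (O(n³)),
the ratio converges to a constant: 2.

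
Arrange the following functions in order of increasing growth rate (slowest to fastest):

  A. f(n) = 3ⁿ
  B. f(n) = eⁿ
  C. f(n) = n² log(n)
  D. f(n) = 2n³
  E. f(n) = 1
E < C < D < B < A

Comparing growth rates:
E = 1 is O(1)
C = n² log(n) is O(n² log n)
D = 2n³ is O(n³)
B = eⁿ is O(eⁿ)
A = 3ⁿ is O(3ⁿ)

Therefore, the order from slowest to fastest is: E < C < D < B < A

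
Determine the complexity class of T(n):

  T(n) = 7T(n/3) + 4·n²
Θ(n²)

Master Theorem: a = 7, b = 3, f(n) = 4·n².
Compute the critical exponent d = log₃(7) = 1.771.
Compare f(n) = Θ(n²) against n^d:
  k = 2 > d = 1.771, so f(n) = Ω(n^(d+ε)) — Case 3.
  Regularity: a·(n/b)^2/n^2 = a/b^2 = 7/9 < 1 ✓.
  The top-level work dominates: T(n) = Θ(f(n)) = Θ(n²).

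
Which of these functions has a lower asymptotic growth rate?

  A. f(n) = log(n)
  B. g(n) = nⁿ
A

f(n) = log(n) is O(log n), while g(n) = nⁿ is O(nⁿ).
Since O(log n) grows slower than O(nⁿ), f(n) is dominated.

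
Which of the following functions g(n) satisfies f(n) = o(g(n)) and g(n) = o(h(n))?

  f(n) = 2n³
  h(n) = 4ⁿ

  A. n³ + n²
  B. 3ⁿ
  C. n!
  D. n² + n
B

We need g(n) with 2n³ = o(g(n)) and g(n) = o(4ⁿ), i.e. O(n³) ≺ g ≺ O(4ⁿ).
Check each option:
  A. n³ + n² — O(n³) does not grow strictly faster than f(n)
  B. 3ⁿ — O(3ⁿ) is strictly between O(n³) and O(4ⁿ) ✓
  C. n! — O(n!) does not grow strictly slower than h(n)
  D. n² + n — O(n²) does not grow strictly faster than f(n)

Only option B (3ⁿ) lies strictly between.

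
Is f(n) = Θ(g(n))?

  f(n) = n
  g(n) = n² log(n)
False

f(n) = n is O(n), and g(n) = n² log(n) is O(n² log n).
Since they have different growth rates, f(n) = Θ(g(n)) is false.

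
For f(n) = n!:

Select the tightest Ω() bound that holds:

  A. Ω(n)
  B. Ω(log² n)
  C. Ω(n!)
C

f(n) = n! is Ω(n!).
All listed options are valid Big-Ω bounds (lower bounds),
but Ω(n!) is the tightest (largest valid bound).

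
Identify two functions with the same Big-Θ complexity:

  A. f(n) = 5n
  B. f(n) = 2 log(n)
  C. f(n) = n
A and C

Examining each function:
  A. 5n is O(n)
  B. 2 log(n) is O(log n)
  C. n is O(n)

Functions A and C both have the same complexity class.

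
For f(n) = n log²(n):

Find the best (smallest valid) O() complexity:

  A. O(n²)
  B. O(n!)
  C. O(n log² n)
C

f(n) = n log²(n) is O(n log² n).
All listed options are valid Big-O bounds (upper bounds),
but O(n log² n) is the tightest (smallest valid bound).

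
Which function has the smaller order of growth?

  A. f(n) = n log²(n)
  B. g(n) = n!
A

f(n) = n log²(n) is O(n log² n), while g(n) = n! is O(n!).
Since O(n log² n) grows slower than O(n!), f(n) is dominated.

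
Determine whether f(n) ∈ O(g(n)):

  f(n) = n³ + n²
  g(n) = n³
True

f(n) = n³ + n² and g(n) = n³ are both O(n³).
Big-O permits equal growth rates (f ≤ c·g for some c), so f(n) = O(g(n)) is true.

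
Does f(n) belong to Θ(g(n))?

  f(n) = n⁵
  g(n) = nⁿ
False

f(n) = n⁵ is O(n⁵), and g(n) = nⁿ is O(nⁿ).
Since they have different growth rates, f(n) = Θ(g(n)) is false.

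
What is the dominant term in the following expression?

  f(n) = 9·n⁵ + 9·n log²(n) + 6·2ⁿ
6·2ⁿ

Looking at each term:
  - 9·n⁵ is O(n⁵)
  - 9·n log²(n) is O(n log² n)
  - 6·2ⁿ is O(2ⁿ)

The term 6·2ⁿ (O(2ⁿ)) grows fastest and dominates all others.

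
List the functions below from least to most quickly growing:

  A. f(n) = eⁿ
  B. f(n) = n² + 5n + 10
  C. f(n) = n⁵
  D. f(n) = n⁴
B < D < C < A

Comparing growth rates:
B = n² + 5n + 10 is O(n²)
D = n⁴ is O(n⁴)
C = n⁵ is O(n⁵)
A = eⁿ is O(eⁿ)

Therefore, the order from slowest to fastest is: B < D < C < A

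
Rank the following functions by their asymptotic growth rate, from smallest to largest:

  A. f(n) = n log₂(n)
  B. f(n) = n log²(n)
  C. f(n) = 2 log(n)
C < A < B

Comparing growth rates:
C = 2 log(n) is O(log n)
A = n log₂(n) is O(n log n)
B = n log²(n) is O(n log² n)

Therefore, the order from slowest to fastest is: C < A < B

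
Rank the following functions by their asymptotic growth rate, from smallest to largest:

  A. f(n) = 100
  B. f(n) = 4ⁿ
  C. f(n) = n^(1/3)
A < C < B

Comparing growth rates:
A = 100 is O(1)
C = n^(1/3) is O(n^(1/3))
B = 4ⁿ is O(4ⁿ)

Therefore, the order from slowest to fastest is: A < C < B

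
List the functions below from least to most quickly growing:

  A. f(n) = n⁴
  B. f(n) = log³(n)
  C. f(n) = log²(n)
C < B < A

Comparing growth rates:
C = log²(n) is O(log² n)
B = log³(n) is O(log³ n)
A = n⁴ is O(n⁴)

Therefore, the order from slowest to fastest is: C < B < A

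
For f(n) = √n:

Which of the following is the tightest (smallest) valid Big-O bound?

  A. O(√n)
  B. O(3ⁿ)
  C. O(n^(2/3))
A

f(n) = √n is O(√n).
All listed options are valid Big-O bounds (upper bounds),
but O(√n) is the tightest (smallest valid bound).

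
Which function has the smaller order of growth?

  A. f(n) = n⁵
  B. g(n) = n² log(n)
B

f(n) = n⁵ is O(n⁵), while g(n) = n² log(n) is O(n² log n).
Since O(n² log n) grows slower than O(n⁵), g(n) is dominated.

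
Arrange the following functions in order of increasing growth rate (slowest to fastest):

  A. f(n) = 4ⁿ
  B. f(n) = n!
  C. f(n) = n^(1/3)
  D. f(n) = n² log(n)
C < D < A < B

Comparing growth rates:
C = n^(1/3) is O(n^(1/3))
D = n² log(n) is O(n² log n)
A = 4ⁿ is O(4ⁿ)
B = n! is O(n!)

Therefore, the order from slowest to fastest is: C < D < A < B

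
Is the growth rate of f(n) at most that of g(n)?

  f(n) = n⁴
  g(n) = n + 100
False

f(n) = n⁴ is O(n⁴), and g(n) = n + 100 is O(n).
Since O(n⁴) grows faster than O(n), f(n) = O(g(n)) is false.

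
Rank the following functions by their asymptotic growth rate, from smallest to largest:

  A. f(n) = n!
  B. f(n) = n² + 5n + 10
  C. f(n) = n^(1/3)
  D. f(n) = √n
C < D < B < A

Comparing growth rates:
C = n^(1/3) is O(n^(1/3))
D = √n is O(√n)
B = n² + 5n + 10 is O(n²)
A = n! is O(n!)

Therefore, the order from slowest to fastest is: C < D < B < A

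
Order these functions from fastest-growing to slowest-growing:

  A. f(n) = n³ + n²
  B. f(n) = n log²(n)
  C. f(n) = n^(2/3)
A > B > C

Comparing growth rates:
A = n³ + n² is O(n³)
B = n log²(n) is O(n log² n)
C = n^(2/3) is O(n^(2/3))

Therefore, the order from fastest to slowest is: A > B > C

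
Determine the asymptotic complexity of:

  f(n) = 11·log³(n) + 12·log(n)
O(log³ n)

The dominant term in 11·log³(n) + 12·log(n) is 11·log³(n), which is Θ(log³ n).
Lower-order terms (12·log(n)) are asymptotically negligible.
Constants are absorbed, so the tightest bound is O(log³ n).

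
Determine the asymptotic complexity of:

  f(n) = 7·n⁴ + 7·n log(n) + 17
O(n⁴)

The dominant term in 7·n⁴ + 7·n log(n) + 17 is 7·n⁴, which is Θ(n⁴).
Lower-order terms (7·n log(n), 17) are asymptotically negligible.
Constants are absorbed, so the tightest bound is O(n⁴).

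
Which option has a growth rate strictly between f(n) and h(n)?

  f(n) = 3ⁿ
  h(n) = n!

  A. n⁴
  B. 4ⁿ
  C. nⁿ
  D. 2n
B

We need g(n) with 3ⁿ = o(g(n)) and g(n) = o(n!), i.e. O(3ⁿ) ≺ g ≺ O(n!).
Check each option:
  A. n⁴ — O(n⁴) does not grow strictly faster than f(n)
  B. 4ⁿ — O(4ⁿ) is strictly between O(3ⁿ) and O(n!) ✓
  C. nⁿ — O(nⁿ) does not grow strictly slower than h(n)
  D. 2n — O(n) does not grow strictly faster than f(n)

Only option B (4ⁿ) lies strictly between.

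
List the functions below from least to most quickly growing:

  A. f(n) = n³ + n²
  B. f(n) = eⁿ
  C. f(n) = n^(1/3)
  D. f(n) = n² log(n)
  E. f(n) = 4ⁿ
C < D < A < B < E

Comparing growth rates:
C = n^(1/3) is O(n^(1/3))
D = n² log(n) is O(n² log n)
A = n³ + n² is O(n³)
B = eⁿ is O(eⁿ)
E = 4ⁿ is O(4ⁿ)

Therefore, the order from slowest to fastest is: C < D < A < B < E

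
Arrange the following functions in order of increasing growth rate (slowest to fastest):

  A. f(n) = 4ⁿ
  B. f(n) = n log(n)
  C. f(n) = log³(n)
C < B < A

Comparing growth rates:
C = log³(n) is O(log³ n)
B = n log(n) is O(n log n)
A = 4ⁿ is O(4ⁿ)

Therefore, the order from slowest to fastest is: C < B < A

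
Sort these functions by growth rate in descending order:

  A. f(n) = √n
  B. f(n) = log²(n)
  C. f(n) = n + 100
C > A > B

Comparing growth rates:
C = n + 100 is O(n)
A = √n is O(√n)
B = log²(n) is O(log² n)

Therefore, the order from fastest to slowest is: C > A > B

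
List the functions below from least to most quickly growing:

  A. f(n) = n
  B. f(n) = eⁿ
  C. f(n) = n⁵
A < C < B

Comparing growth rates:
A = n is O(n)
C = n⁵ is O(n⁵)
B = eⁿ is O(eⁿ)

Therefore, the order from slowest to fastest is: A < C < B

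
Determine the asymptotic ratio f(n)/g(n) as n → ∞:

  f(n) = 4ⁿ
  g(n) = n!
0

Since 4ⁿ (O(4ⁿ)) grows slower than n! (O(n!)),
the ratio f(n)/g(n) → 0 as n → ∞.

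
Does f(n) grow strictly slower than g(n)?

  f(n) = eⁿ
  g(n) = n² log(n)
False

f(n) = eⁿ is O(eⁿ), and g(n) = n² log(n) is O(n² log n).
Since O(eⁿ) grows faster than or equal to O(n² log n), f(n) = o(g(n)) is false.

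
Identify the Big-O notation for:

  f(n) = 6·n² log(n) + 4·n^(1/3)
O(n² log n)

The dominant term in 6·n² log(n) + 4·n^(1/3) is 6·n² log(n), which is Θ(n² log n).
Lower-order terms (4·n^(1/3)) are asymptotically negligible.
Constants are absorbed, so the tightest bound is O(n² log n).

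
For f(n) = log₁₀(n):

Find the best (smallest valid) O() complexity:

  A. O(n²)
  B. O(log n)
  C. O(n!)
B

f(n) = log₁₀(n) is O(log n).
All listed options are valid Big-O bounds (upper bounds),
but O(log n) is the tightest (smallest valid bound).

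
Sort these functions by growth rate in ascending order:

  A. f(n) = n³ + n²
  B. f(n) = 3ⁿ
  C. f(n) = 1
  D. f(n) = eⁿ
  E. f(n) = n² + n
C < E < A < D < B

Comparing growth rates:
C = 1 is O(1)
E = n² + n is O(n²)
A = n³ + n² is O(n³)
D = eⁿ is O(eⁿ)
B = 3ⁿ is O(3ⁿ)

Therefore, the order from slowest to fastest is: C < E < A < D < B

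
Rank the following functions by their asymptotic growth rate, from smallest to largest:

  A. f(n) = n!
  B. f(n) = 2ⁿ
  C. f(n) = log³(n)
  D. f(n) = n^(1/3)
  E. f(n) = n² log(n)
C < D < E < B < A

Comparing growth rates:
C = log³(n) is O(log³ n)
D = n^(1/3) is O(n^(1/3))
E = n² log(n) is O(n² log n)
B = 2ⁿ is O(2ⁿ)
A = n! is O(n!)

Therefore, the order from slowest to fastest is: C < D < E < B < A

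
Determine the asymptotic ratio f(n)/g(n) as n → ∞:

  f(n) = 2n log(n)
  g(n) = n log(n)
2

Since 2n log(n) and n log(n) have the same growth rate (O(n log n)),
the ratio converges to a constant: 2.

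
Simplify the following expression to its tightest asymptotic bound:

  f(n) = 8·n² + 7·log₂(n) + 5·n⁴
Θ(n⁴)

Order the terms by growth rate: 7·log₂(n) ≺ 8·n² ≺ 5·n⁴.
The fastest-growing term 5·n⁴ dominates as n → ∞; dropping its constant factor gives Θ(n⁴).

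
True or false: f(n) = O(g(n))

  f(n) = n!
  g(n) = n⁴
False

f(n) = n! is O(n!), and g(n) = n⁴ is O(n⁴).
Since O(n!) grows faster than O(n⁴), f(n) = O(g(n)) is false.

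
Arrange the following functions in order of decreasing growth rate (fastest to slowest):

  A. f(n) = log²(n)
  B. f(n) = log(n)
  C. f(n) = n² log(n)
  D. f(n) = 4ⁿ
D > C > A > B

Comparing growth rates:
D = 4ⁿ is O(4ⁿ)
C = n² log(n) is O(n² log n)
A = log²(n) is O(log² n)
B = log(n) is O(log n)

Therefore, the order from fastest to slowest is: D > C > A > B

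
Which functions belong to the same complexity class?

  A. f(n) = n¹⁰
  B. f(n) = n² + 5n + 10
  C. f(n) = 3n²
B and C

Examining each function:
  A. n¹⁰ is O(n¹⁰)
  B. n² + 5n + 10 is O(n²)
  C. 3n² is O(n²)

Functions B and C both have the same complexity class.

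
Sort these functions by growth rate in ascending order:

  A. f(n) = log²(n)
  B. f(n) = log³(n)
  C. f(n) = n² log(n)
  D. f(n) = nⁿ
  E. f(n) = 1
E < A < B < C < D

Comparing growth rates:
E = 1 is O(1)
A = log²(n) is O(log² n)
B = log³(n) is O(log³ n)
C = n² log(n) is O(n² log n)
D = nⁿ is O(nⁿ)

Therefore, the order from slowest to fastest is: E < A < B < C < D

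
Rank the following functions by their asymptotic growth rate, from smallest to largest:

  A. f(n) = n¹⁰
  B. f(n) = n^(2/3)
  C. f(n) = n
B < C < A

Comparing growth rates:
B = n^(2/3) is O(n^(2/3))
C = n is O(n)
A = n¹⁰ is O(n¹⁰)

Therefore, the order from slowest to fastest is: B < C < A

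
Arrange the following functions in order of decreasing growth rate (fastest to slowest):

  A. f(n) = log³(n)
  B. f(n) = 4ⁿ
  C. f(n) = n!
C > B > A

Comparing growth rates:
C = n! is O(n!)
B = 4ⁿ is O(4ⁿ)
A = log³(n) is O(log³ n)

Therefore, the order from fastest to slowest is: C > B > A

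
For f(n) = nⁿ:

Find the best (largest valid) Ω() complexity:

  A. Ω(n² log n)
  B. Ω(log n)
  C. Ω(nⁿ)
C

f(n) = nⁿ is Ω(nⁿ).
All listed options are valid Big-Ω bounds (lower bounds),
but Ω(nⁿ) is the tightest (largest valid bound).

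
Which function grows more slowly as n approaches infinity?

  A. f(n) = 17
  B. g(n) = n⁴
A

f(n) = 17 is O(1), while g(n) = n⁴ is O(n⁴).
Since O(1) grows slower than O(n⁴), f(n) is dominated.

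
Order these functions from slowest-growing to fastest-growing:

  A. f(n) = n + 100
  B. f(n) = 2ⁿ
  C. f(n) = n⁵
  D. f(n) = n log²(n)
A < D < C < B

Comparing growth rates:
A = n + 100 is O(n)
D = n log²(n) is O(n log² n)
C = n⁵ is O(n⁵)
B = 2ⁿ is O(2ⁿ)

Therefore, the order from slowest to fastest is: A < D < C < B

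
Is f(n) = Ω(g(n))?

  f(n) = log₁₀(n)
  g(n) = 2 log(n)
True

f(n) = log₁₀(n) and g(n) = 2 log(n) are both O(log n).
Big-Ω permits equal growth rates (f ≥ c·g for some c > 0), so f(n) = Ω(g(n)) is true.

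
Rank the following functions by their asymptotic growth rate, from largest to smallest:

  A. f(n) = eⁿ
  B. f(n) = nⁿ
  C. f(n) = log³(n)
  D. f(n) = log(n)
B > A > C > D

Comparing growth rates:
B = nⁿ is O(nⁿ)
A = eⁿ is O(eⁿ)
C = log³(n) is O(log³ n)
D = log(n) is O(log n)

Therefore, the order from fastest to slowest is: B > A > C > D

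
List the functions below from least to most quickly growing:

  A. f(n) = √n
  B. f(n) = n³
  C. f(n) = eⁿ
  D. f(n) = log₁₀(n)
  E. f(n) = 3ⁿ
D < A < B < C < E

Comparing growth rates:
D = log₁₀(n) is O(log n)
A = √n is O(√n)
B = n³ is O(n³)
C = eⁿ is O(eⁿ)
E = 3ⁿ is O(3ⁿ)

Therefore, the order from slowest to fastest is: D < A < B < C < E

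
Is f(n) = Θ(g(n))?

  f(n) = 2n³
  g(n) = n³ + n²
True

f(n) = 2n³ and g(n) = n³ + n² are both O(n³).
Since they have the same asymptotic growth rate, f(n) = Θ(g(n)) is true.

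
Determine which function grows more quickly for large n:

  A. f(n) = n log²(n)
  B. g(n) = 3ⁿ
B

f(n) = n log²(n) is O(n log² n), while g(n) = 3ⁿ is O(3ⁿ).
Since O(3ⁿ) grows faster than O(n log² n), g(n) dominates.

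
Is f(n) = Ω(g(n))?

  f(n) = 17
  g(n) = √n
False

f(n) = 17 is O(1), and g(n) = √n is O(√n).
Since O(1) grows slower than O(√n), f(n) = Ω(g(n)) is false.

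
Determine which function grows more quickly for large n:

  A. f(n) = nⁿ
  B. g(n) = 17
A

f(n) = nⁿ is O(nⁿ), while g(n) = 17 is O(1).
Since O(nⁿ) grows faster than O(1), f(n) dominates.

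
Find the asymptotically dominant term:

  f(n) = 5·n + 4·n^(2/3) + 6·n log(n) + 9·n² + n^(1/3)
9·n²

Looking at each term:
  - 5·n is O(n)
  - 4·n^(2/3) is O(n^(2/3))
  - 6·n log(n) is O(n log n)
  - 9·n² is O(n²)
  - n^(1/3) is O(n^(1/3))

The term 9·n² (O(n²)) grows fastest and dominates all others.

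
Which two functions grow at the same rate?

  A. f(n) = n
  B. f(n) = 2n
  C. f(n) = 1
A and B

Examining each function:
  A. n is O(n)
  B. 2n is O(n)
  C. 1 is O(1)

Functions A and B both have the same complexity class.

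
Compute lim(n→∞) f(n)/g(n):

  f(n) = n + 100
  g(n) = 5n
1/5

Since n + 100 and 5n have the same growth rate (O(n)),
the ratio converges to a constant: 1/5.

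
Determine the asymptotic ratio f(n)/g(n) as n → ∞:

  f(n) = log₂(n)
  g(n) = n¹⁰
0

Since log₂(n) (O(log n)) grows slower than n¹⁰ (O(n¹⁰)),
the ratio f(n)/g(n) → 0 as n → ∞.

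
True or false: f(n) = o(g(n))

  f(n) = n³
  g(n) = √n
False

f(n) = n³ is O(n³), and g(n) = √n is O(√n).
Since O(n³) grows faster than or equal to O(√n), f(n) = o(g(n)) is false.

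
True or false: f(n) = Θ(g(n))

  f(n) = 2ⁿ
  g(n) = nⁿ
False

f(n) = 2ⁿ is O(2ⁿ), and g(n) = nⁿ is O(nⁿ).
Since they have different growth rates, f(n) = Θ(g(n)) is false.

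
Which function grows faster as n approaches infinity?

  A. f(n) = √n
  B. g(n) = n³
B

f(n) = √n is O(√n), while g(n) = n³ is O(n³).
Since O(n³) grows faster than O(√n), g(n) dominates.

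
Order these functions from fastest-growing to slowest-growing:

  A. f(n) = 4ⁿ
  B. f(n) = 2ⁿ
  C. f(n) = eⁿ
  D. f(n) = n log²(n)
A > C > B > D

Comparing growth rates:
A = 4ⁿ is O(4ⁿ)
C = eⁿ is O(eⁿ)
B = 2ⁿ is O(2ⁿ)
D = n log²(n) is O(n log² n)

Therefore, the order from fastest to slowest is: A > C > B > D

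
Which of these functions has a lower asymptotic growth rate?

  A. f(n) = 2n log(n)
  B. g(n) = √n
B

f(n) = 2n log(n) is O(n log n), while g(n) = √n is O(√n).
Since O(√n) grows slower than O(n log n), g(n) is dominated.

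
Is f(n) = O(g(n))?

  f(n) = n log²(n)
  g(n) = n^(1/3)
False

f(n) = n log²(n) is O(n log² n), and g(n) = n^(1/3) is O(n^(1/3)).
Since O(n log² n) grows faster than O(n^(1/3)), f(n) = O(g(n)) is false.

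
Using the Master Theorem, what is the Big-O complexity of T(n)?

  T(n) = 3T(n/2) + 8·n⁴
Θ(n⁴)

Master Theorem: a = 3, b = 2, f(n) = 8·n⁴.
Compute the critical exponent d = log₂(3) = 1.585.
Compare f(n) = Θ(n⁴) against n^d:
  k = 4 > d = 1.585, so f(n) = Ω(n^(d+ε)) — Case 3.
  Regularity: a·(n/b)^4/n^4 = a/b^4 = 3/16 < 1 ✓.
  The top-level work dominates: T(n) = Θ(f(n)) = Θ(n⁴).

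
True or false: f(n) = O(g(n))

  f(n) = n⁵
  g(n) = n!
True

f(n) = n⁵ is O(n⁵), and g(n) = n! is O(n!).
Since O(n⁵) ⊆ O(n!) (f grows no faster than g), f(n) = O(g(n)) is true.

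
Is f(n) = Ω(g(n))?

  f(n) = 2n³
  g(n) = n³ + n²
True

f(n) = 2n³ and g(n) = n³ + n² are both O(n³).
Big-Ω permits equal growth rates (f ≥ c·g for some c > 0), so f(n) = Ω(g(n)) is true.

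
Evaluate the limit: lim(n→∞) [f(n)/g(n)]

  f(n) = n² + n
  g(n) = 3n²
1/3

Since n² + n and 3n² have the same growth rate (O(n²)),
the ratio converges to a constant: 1/3.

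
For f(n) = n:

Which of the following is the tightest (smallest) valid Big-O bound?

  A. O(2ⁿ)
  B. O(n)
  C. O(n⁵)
B

f(n) = n is O(n).
All listed options are valid Big-O bounds (upper bounds),
but O(n) is the tightest (smallest valid bound).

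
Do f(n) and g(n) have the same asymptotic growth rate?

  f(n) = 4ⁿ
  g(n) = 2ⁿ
False

f(n) = 4ⁿ is O(4ⁿ), and g(n) = 2ⁿ is O(2ⁿ).
Since they have different growth rates, f(n) = Θ(g(n)) is false.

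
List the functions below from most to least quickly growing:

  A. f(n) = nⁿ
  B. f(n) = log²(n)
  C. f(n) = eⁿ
A > C > B

Comparing growth rates:
A = nⁿ is O(nⁿ)
C = eⁿ is O(eⁿ)
B = log²(n) is O(log² n)

Therefore, the order from fastest to slowest is: A > C > B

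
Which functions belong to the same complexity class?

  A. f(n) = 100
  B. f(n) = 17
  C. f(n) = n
A and B

Examining each function:
  A. 100 is O(1)
  B. 17 is O(1)
  C. n is O(n)

Functions A and B both have the same complexity class.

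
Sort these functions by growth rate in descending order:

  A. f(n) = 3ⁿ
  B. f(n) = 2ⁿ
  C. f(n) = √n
A > B > C

Comparing growth rates:
A = 3ⁿ is O(3ⁿ)
B = 2ⁿ is O(2ⁿ)
C = √n is O(√n)

Therefore, the order from fastest to slowest is: A > B > C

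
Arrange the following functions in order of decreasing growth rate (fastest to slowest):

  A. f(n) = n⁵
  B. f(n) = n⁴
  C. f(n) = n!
C > A > B

Comparing growth rates:
C = n! is O(n!)
A = n⁵ is O(n⁵)
B = n⁴ is O(n⁴)

Therefore, the order from fastest to slowest is: C > A > B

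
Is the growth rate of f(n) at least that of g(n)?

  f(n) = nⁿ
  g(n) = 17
True

f(n) = nⁿ is O(nⁿ), and g(n) = 17 is O(1).
Since O(nⁿ) grows at least as fast as O(1), f(n) = Ω(g(n)) is true.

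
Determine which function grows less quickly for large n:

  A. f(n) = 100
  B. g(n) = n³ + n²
A

f(n) = 100 is O(1), while g(n) = n³ + n² is O(n³).
Since O(1) grows slower than O(n³), f(n) is dominated.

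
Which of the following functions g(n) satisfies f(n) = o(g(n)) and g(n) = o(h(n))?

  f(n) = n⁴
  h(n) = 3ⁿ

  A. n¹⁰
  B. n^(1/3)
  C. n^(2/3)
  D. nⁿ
A

We need g(n) with n⁴ = o(g(n)) and g(n) = o(3ⁿ), i.e. O(n⁴) ≺ g ≺ O(3ⁿ).
Check each option:
  A. n¹⁰ — O(n¹⁰) is strictly between O(n⁴) and O(3ⁿ) ✓
  B. n^(1/3) — O(n^(1/3)) does not grow strictly faster than f(n)
  C. n^(2/3) — O(n^(2/3)) does not grow strictly faster than f(n)
  D. nⁿ — O(nⁿ) does not grow strictly slower than h(n)

Only option A (n¹⁰) lies strictly between.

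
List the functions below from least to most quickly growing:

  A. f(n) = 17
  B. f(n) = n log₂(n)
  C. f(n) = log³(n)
A < C < B

Comparing growth rates:
A = 17 is O(1)
C = log³(n) is O(log³ n)
B = n log₂(n) is O(n log n)

Therefore, the order from slowest to fastest is: A < C < B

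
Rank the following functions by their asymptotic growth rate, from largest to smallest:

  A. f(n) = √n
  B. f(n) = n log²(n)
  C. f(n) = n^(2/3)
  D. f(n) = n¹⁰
D > B > C > A

Comparing growth rates:
D = n¹⁰ is O(n¹⁰)
B = n log²(n) is O(n log² n)
C = n^(2/3) is O(n^(2/3))
A = √n is O(√n)

Therefore, the order from fastest to slowest is: D > B > C > A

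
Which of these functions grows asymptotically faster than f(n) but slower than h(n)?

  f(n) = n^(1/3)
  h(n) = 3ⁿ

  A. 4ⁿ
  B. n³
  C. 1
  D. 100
B

We need g(n) with n^(1/3) = o(g(n)) and g(n) = o(3ⁿ), i.e. O(n^(1/3)) ≺ g ≺ O(3ⁿ).
Check each option:
  A. 4ⁿ — O(4ⁿ) does not grow strictly slower than h(n)
  B. n³ — O(n³) is strictly between O(n^(1/3)) and O(3ⁿ) ✓
  C. 1 — O(1) does not grow strictly faster than f(n)
  D. 100 — O(1) does not grow strictly faster than f(n)

Only option B (n³) lies strictly between.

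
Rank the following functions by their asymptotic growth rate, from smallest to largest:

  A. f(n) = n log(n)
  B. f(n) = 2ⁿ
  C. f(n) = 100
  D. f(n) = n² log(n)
C < A < D < B

Comparing growth rates:
C = 100 is O(1)
A = n log(n) is O(n log n)
D = n² log(n) is O(n² log n)
B = 2ⁿ is O(2ⁿ)

Therefore, the order from slowest to fastest is: C < A < D < B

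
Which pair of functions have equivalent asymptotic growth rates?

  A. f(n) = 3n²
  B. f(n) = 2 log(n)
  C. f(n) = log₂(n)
B and C

Examining each function:
  A. 3n² is O(n²)
  B. 2 log(n) is O(log n)
  C. log₂(n) is O(log n)

Functions B and C both have the same complexity class.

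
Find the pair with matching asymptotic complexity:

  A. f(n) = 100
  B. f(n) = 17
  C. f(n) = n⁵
A and B

Examining each function:
  A. 100 is O(1)
  B. 17 is O(1)
  C. n⁵ is O(n⁵)

Functions A and B both have the same complexity class.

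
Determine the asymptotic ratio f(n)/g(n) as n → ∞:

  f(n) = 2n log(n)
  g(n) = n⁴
0

Since 2n log(n) (O(n log n)) grows slower than n⁴ (O(n⁴)),
the ratio f(n)/g(n) → 0 as n → ∞.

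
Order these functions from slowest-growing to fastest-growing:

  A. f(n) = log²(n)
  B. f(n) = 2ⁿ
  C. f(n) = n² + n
A < C < B

Comparing growth rates:
A = log²(n) is O(log² n)
C = n² + n is O(n²)
B = 2ⁿ is O(2ⁿ)

Therefore, the order from slowest to fastest is: A < C < B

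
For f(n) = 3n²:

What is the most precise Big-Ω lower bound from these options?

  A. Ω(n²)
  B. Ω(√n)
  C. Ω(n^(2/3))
A

f(n) = 3n² is Ω(n²).
All listed options are valid Big-Ω bounds (lower bounds),
but Ω(n²) is the tightest (largest valid bound).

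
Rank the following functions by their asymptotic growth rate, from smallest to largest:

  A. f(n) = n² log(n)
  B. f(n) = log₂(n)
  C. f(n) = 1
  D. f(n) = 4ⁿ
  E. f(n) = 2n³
C < B < A < E < D

Comparing growth rates:
C = 1 is O(1)
B = log₂(n) is O(log n)
A = n² log(n) is O(n² log n)
E = 2n³ is O(n³)
D = 4ⁿ is O(4ⁿ)

Therefore, the order from slowest to fastest is: C < B < A < E < D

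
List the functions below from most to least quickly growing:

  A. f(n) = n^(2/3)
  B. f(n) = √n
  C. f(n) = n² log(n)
C > A > B

Comparing growth rates:
C = n² log(n) is O(n² log n)
A = n^(2/3) is O(n^(2/3))
B = √n is O(√n)

Therefore, the order from fastest to slowest is: C > A > B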